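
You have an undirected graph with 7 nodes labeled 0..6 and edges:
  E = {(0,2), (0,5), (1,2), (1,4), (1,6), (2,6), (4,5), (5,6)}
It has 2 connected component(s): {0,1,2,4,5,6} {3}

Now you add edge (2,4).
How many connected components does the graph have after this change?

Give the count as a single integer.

Initial component count: 2
Add (2,4): endpoints already in same component. Count unchanged: 2.
New component count: 2

Answer: 2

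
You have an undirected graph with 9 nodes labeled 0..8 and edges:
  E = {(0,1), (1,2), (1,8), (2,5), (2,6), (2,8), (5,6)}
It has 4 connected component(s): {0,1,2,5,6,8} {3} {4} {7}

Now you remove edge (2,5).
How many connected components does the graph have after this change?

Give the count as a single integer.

Initial component count: 4
Remove (2,5): not a bridge. Count unchanged: 4.
  After removal, components: {0,1,2,5,6,8} {3} {4} {7}
New component count: 4

Answer: 4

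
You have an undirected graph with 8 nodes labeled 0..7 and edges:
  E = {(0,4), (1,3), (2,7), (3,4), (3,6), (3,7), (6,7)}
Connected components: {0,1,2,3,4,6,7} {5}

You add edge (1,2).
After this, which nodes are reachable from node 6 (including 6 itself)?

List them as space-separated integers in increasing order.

Before: nodes reachable from 6: {0,1,2,3,4,6,7}
Adding (1,2): both endpoints already in same component. Reachability from 6 unchanged.
After: nodes reachable from 6: {0,1,2,3,4,6,7}

Answer: 0 1 2 3 4 6 7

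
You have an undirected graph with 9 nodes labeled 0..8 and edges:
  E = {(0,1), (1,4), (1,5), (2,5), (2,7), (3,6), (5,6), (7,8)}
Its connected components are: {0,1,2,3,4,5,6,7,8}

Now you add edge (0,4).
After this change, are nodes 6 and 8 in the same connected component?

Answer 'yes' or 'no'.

Initial components: {0,1,2,3,4,5,6,7,8}
Adding edge (0,4): both already in same component {0,1,2,3,4,5,6,7,8}. No change.
New components: {0,1,2,3,4,5,6,7,8}
Are 6 and 8 in the same component? yes

Answer: yes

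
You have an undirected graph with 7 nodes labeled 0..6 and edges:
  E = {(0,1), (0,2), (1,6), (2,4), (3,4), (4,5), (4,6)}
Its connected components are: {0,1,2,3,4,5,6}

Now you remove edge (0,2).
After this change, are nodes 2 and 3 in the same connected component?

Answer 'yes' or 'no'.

Answer: yes

Derivation:
Initial components: {0,1,2,3,4,5,6}
Removing edge (0,2): not a bridge — component count unchanged at 1.
New components: {0,1,2,3,4,5,6}
Are 2 and 3 in the same component? yes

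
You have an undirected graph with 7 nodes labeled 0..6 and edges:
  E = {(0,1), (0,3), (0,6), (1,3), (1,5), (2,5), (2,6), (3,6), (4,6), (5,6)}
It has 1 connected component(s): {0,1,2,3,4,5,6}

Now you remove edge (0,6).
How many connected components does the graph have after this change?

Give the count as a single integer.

Answer: 1

Derivation:
Initial component count: 1
Remove (0,6): not a bridge. Count unchanged: 1.
  After removal, components: {0,1,2,3,4,5,6}
New component count: 1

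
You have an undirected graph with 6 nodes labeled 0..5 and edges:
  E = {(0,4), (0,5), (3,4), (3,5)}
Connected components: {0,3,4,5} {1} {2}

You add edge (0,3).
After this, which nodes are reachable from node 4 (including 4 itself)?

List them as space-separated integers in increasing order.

Before: nodes reachable from 4: {0,3,4,5}
Adding (0,3): both endpoints already in same component. Reachability from 4 unchanged.
After: nodes reachable from 4: {0,3,4,5}

Answer: 0 3 4 5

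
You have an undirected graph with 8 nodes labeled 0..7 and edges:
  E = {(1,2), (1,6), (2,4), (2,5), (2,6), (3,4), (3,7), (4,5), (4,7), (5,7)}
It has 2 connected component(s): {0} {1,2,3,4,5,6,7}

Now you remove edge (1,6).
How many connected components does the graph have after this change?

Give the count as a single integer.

Answer: 2

Derivation:
Initial component count: 2
Remove (1,6): not a bridge. Count unchanged: 2.
  After removal, components: {0} {1,2,3,4,5,6,7}
New component count: 2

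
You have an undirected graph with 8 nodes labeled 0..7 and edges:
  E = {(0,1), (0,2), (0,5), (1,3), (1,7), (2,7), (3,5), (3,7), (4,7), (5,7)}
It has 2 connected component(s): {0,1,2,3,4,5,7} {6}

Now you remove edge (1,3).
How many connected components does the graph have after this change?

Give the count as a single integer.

Answer: 2

Derivation:
Initial component count: 2
Remove (1,3): not a bridge. Count unchanged: 2.
  After removal, components: {0,1,2,3,4,5,7} {6}
New component count: 2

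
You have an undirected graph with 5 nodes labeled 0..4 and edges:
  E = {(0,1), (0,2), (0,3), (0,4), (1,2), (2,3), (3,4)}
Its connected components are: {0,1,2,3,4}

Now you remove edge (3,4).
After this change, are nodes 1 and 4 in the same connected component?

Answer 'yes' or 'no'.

Answer: yes

Derivation:
Initial components: {0,1,2,3,4}
Removing edge (3,4): not a bridge — component count unchanged at 1.
New components: {0,1,2,3,4}
Are 1 and 4 in the same component? yes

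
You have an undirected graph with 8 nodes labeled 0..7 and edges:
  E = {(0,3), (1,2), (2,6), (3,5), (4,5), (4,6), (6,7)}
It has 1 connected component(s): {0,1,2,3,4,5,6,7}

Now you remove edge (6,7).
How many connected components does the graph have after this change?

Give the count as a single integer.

Answer: 2

Derivation:
Initial component count: 1
Remove (6,7): it was a bridge. Count increases: 1 -> 2.
  After removal, components: {0,1,2,3,4,5,6} {7}
New component count: 2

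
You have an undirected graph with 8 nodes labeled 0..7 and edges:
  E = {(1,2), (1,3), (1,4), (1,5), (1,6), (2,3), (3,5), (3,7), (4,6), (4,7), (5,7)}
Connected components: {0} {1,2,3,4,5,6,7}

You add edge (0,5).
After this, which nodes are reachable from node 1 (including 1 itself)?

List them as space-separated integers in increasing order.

Before: nodes reachable from 1: {1,2,3,4,5,6,7}
Adding (0,5): merges 1's component with another. Reachability grows.
After: nodes reachable from 1: {0,1,2,3,4,5,6,7}

Answer: 0 1 2 3 4 5 6 7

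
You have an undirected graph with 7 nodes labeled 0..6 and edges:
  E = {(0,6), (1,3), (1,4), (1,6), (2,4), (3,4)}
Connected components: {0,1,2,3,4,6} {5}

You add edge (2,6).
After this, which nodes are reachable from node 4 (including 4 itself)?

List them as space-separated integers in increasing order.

Before: nodes reachable from 4: {0,1,2,3,4,6}
Adding (2,6): both endpoints already in same component. Reachability from 4 unchanged.
After: nodes reachable from 4: {0,1,2,3,4,6}

Answer: 0 1 2 3 4 6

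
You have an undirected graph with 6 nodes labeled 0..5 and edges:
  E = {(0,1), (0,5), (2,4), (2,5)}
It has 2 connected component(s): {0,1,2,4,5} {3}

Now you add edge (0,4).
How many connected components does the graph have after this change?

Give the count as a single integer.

Initial component count: 2
Add (0,4): endpoints already in same component. Count unchanged: 2.
New component count: 2

Answer: 2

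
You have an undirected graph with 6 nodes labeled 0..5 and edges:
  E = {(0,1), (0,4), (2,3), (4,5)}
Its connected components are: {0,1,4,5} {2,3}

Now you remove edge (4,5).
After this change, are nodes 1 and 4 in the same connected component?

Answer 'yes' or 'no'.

Initial components: {0,1,4,5} {2,3}
Removing edge (4,5): it was a bridge — component count 2 -> 3.
New components: {0,1,4} {2,3} {5}
Are 1 and 4 in the same component? yes

Answer: yes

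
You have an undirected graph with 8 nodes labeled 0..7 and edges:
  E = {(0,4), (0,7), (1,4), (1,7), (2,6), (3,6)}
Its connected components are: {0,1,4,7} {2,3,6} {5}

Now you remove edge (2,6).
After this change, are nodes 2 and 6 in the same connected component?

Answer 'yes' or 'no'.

Answer: no

Derivation:
Initial components: {0,1,4,7} {2,3,6} {5}
Removing edge (2,6): it was a bridge — component count 3 -> 4.
New components: {0,1,4,7} {2} {3,6} {5}
Are 2 and 6 in the same component? no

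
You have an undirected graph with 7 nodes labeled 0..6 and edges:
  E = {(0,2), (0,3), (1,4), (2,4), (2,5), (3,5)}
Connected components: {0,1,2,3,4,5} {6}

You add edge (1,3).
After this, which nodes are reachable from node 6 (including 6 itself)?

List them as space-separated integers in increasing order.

Answer: 6

Derivation:
Before: nodes reachable from 6: {6}
Adding (1,3): both endpoints already in same component. Reachability from 6 unchanged.
After: nodes reachable from 6: {6}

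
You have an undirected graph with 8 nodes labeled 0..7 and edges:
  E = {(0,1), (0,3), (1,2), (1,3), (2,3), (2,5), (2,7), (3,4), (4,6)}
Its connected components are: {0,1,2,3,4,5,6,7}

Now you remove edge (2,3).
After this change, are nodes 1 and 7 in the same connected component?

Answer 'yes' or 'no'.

Answer: yes

Derivation:
Initial components: {0,1,2,3,4,5,6,7}
Removing edge (2,3): not a bridge — component count unchanged at 1.
New components: {0,1,2,3,4,5,6,7}
Are 1 and 7 in the same component? yes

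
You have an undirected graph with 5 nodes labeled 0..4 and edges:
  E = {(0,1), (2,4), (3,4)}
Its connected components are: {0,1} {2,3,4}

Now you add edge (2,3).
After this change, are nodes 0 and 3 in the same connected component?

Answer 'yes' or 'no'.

Initial components: {0,1} {2,3,4}
Adding edge (2,3): both already in same component {2,3,4}. No change.
New components: {0,1} {2,3,4}
Are 0 and 3 in the same component? no

Answer: no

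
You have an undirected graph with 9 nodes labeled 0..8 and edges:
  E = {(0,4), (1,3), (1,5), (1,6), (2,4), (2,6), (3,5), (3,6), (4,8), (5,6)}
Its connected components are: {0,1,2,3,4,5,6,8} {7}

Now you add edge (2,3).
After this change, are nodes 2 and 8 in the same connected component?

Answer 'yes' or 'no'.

Initial components: {0,1,2,3,4,5,6,8} {7}
Adding edge (2,3): both already in same component {0,1,2,3,4,5,6,8}. No change.
New components: {0,1,2,3,4,5,6,8} {7}
Are 2 and 8 in the same component? yes

Answer: yes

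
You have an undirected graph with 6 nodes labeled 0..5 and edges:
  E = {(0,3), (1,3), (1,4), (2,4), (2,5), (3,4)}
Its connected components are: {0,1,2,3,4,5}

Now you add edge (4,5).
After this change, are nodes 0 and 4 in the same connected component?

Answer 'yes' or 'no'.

Initial components: {0,1,2,3,4,5}
Adding edge (4,5): both already in same component {0,1,2,3,4,5}. No change.
New components: {0,1,2,3,4,5}
Are 0 and 4 in the same component? yes

Answer: yes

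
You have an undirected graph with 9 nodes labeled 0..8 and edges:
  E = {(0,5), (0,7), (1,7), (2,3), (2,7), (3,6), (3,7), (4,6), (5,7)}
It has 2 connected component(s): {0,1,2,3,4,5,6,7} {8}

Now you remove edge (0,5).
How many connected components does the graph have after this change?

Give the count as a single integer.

Initial component count: 2
Remove (0,5): not a bridge. Count unchanged: 2.
  After removal, components: {0,1,2,3,4,5,6,7} {8}
New component count: 2

Answer: 2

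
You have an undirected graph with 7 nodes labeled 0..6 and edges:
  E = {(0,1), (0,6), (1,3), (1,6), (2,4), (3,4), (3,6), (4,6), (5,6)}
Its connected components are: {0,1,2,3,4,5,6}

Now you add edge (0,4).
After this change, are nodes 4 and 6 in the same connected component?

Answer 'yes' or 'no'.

Initial components: {0,1,2,3,4,5,6}
Adding edge (0,4): both already in same component {0,1,2,3,4,5,6}. No change.
New components: {0,1,2,3,4,5,6}
Are 4 and 6 in the same component? yes

Answer: yes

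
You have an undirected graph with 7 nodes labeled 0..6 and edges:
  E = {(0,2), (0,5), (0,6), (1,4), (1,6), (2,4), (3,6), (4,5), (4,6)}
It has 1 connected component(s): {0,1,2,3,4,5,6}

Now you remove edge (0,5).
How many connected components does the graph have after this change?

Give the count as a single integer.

Answer: 1

Derivation:
Initial component count: 1
Remove (0,5): not a bridge. Count unchanged: 1.
  After removal, components: {0,1,2,3,4,5,6}
New component count: 1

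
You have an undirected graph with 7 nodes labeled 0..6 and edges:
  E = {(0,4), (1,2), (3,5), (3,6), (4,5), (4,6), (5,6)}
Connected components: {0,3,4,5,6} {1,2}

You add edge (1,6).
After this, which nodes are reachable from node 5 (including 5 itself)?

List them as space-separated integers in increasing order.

Before: nodes reachable from 5: {0,3,4,5,6}
Adding (1,6): merges 5's component with another. Reachability grows.
After: nodes reachable from 5: {0,1,2,3,4,5,6}

Answer: 0 1 2 3 4 5 6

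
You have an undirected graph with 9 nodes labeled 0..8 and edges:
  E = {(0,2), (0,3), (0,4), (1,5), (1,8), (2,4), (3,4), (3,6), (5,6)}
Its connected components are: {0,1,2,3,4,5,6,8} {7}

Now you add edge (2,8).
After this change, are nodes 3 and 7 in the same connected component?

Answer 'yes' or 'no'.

Answer: no

Derivation:
Initial components: {0,1,2,3,4,5,6,8} {7}
Adding edge (2,8): both already in same component {0,1,2,3,4,5,6,8}. No change.
New components: {0,1,2,3,4,5,6,8} {7}
Are 3 and 7 in the same component? no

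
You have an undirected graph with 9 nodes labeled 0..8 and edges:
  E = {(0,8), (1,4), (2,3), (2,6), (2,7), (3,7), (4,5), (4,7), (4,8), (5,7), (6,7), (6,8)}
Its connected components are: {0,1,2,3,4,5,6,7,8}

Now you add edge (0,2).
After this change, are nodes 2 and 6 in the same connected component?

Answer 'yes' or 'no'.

Initial components: {0,1,2,3,4,5,6,7,8}
Adding edge (0,2): both already in same component {0,1,2,3,4,5,6,7,8}. No change.
New components: {0,1,2,3,4,5,6,7,8}
Are 2 and 6 in the same component? yes

Answer: yes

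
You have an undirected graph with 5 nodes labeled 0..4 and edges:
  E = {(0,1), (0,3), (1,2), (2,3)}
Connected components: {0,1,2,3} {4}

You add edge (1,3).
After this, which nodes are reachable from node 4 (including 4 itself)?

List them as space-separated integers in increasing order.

Answer: 4

Derivation:
Before: nodes reachable from 4: {4}
Adding (1,3): both endpoints already in same component. Reachability from 4 unchanged.
After: nodes reachable from 4: {4}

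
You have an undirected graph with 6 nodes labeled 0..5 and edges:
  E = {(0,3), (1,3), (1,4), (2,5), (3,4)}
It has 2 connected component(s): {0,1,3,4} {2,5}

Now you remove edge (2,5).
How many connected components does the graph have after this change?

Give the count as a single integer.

Initial component count: 2
Remove (2,5): it was a bridge. Count increases: 2 -> 3.
  After removal, components: {0,1,3,4} {2} {5}
New component count: 3

Answer: 3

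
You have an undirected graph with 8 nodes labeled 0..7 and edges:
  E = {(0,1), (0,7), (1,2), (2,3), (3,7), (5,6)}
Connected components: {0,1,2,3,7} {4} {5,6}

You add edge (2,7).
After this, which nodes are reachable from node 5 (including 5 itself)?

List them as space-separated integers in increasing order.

Before: nodes reachable from 5: {5,6}
Adding (2,7): both endpoints already in same component. Reachability from 5 unchanged.
After: nodes reachable from 5: {5,6}

Answer: 5 6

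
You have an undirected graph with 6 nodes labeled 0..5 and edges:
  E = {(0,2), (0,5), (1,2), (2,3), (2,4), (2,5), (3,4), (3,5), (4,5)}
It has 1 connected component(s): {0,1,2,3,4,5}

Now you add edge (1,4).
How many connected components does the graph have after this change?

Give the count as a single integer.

Answer: 1

Derivation:
Initial component count: 1
Add (1,4): endpoints already in same component. Count unchanged: 1.
New component count: 1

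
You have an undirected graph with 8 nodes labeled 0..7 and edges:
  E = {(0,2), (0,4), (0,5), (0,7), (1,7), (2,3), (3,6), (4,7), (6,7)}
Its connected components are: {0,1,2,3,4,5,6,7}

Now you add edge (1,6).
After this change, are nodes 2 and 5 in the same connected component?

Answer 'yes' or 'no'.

Answer: yes

Derivation:
Initial components: {0,1,2,3,4,5,6,7}
Adding edge (1,6): both already in same component {0,1,2,3,4,5,6,7}. No change.
New components: {0,1,2,3,4,5,6,7}
Are 2 and 5 in the same component? yes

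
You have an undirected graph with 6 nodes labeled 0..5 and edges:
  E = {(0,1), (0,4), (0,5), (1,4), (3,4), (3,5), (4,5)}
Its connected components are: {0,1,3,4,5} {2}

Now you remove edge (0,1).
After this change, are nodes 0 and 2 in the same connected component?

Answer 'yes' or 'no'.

Initial components: {0,1,3,4,5} {2}
Removing edge (0,1): not a bridge — component count unchanged at 2.
New components: {0,1,3,4,5} {2}
Are 0 and 2 in the same component? no

Answer: no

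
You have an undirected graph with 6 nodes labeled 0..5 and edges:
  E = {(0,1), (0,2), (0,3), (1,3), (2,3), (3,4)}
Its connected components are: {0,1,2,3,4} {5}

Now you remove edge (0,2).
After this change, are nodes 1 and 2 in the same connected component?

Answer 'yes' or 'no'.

Answer: yes

Derivation:
Initial components: {0,1,2,3,4} {5}
Removing edge (0,2): not a bridge — component count unchanged at 2.
New components: {0,1,2,3,4} {5}
Are 1 and 2 in the same component? yes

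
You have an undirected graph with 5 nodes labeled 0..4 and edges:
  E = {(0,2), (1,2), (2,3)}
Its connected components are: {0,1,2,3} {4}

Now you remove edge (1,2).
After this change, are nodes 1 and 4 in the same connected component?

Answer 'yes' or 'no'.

Initial components: {0,1,2,3} {4}
Removing edge (1,2): it was a bridge — component count 2 -> 3.
New components: {0,2,3} {1} {4}
Are 1 and 4 in the same component? no

Answer: no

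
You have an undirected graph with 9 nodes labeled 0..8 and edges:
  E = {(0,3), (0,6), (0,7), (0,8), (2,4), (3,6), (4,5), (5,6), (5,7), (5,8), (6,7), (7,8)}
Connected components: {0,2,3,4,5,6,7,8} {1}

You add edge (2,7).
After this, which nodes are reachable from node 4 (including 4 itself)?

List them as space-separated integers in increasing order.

Answer: 0 2 3 4 5 6 7 8

Derivation:
Before: nodes reachable from 4: {0,2,3,4,5,6,7,8}
Adding (2,7): both endpoints already in same component. Reachability from 4 unchanged.
After: nodes reachable from 4: {0,2,3,4,5,6,7,8}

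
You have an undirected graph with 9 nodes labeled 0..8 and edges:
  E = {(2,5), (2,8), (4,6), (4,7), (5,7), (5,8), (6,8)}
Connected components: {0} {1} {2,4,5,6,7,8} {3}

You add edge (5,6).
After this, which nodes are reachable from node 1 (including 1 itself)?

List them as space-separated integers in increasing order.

Answer: 1

Derivation:
Before: nodes reachable from 1: {1}
Adding (5,6): both endpoints already in same component. Reachability from 1 unchanged.
After: nodes reachable from 1: {1}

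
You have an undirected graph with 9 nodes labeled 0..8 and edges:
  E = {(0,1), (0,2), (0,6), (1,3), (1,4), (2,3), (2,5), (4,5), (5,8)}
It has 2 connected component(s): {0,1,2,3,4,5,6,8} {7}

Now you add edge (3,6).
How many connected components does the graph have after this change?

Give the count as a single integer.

Answer: 2

Derivation:
Initial component count: 2
Add (3,6): endpoints already in same component. Count unchanged: 2.
New component count: 2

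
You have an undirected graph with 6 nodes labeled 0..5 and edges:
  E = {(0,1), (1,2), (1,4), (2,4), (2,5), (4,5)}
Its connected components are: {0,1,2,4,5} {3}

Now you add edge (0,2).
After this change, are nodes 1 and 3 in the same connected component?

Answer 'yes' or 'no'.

Answer: no

Derivation:
Initial components: {0,1,2,4,5} {3}
Adding edge (0,2): both already in same component {0,1,2,4,5}. No change.
New components: {0,1,2,4,5} {3}
Are 1 and 3 in the same component? no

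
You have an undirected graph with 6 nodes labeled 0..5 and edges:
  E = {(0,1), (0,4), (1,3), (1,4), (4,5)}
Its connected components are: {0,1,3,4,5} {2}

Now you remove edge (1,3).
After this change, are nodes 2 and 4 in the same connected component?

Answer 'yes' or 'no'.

Initial components: {0,1,3,4,5} {2}
Removing edge (1,3): it was a bridge — component count 2 -> 3.
New components: {0,1,4,5} {2} {3}
Are 2 and 4 in the same component? no

Answer: no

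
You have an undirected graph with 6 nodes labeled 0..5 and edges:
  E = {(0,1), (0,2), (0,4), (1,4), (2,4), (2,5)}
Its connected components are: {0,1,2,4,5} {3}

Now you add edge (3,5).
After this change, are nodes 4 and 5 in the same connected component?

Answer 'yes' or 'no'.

Initial components: {0,1,2,4,5} {3}
Adding edge (3,5): merges {3} and {0,1,2,4,5}.
New components: {0,1,2,3,4,5}
Are 4 and 5 in the same component? yes

Answer: yes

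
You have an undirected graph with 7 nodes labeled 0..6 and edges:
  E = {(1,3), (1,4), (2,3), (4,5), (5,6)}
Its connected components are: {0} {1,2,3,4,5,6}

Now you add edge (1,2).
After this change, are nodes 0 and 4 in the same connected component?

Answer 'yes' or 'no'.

Answer: no

Derivation:
Initial components: {0} {1,2,3,4,5,6}
Adding edge (1,2): both already in same component {1,2,3,4,5,6}. No change.
New components: {0} {1,2,3,4,5,6}
Are 0 and 4 in the same component? no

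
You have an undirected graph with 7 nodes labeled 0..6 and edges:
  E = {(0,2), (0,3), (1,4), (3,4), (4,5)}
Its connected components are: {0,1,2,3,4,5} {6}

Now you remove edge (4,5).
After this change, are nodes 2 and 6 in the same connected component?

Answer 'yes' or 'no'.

Answer: no

Derivation:
Initial components: {0,1,2,3,4,5} {6}
Removing edge (4,5): it was a bridge — component count 2 -> 3.
New components: {0,1,2,3,4} {5} {6}
Are 2 and 6 in the same component? no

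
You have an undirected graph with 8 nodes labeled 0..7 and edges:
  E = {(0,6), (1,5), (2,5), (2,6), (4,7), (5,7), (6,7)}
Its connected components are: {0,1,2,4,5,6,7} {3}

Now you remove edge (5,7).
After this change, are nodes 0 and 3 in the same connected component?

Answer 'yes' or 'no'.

Initial components: {0,1,2,4,5,6,7} {3}
Removing edge (5,7): not a bridge — component count unchanged at 2.
New components: {0,1,2,4,5,6,7} {3}
Are 0 and 3 in the same component? no

Answer: no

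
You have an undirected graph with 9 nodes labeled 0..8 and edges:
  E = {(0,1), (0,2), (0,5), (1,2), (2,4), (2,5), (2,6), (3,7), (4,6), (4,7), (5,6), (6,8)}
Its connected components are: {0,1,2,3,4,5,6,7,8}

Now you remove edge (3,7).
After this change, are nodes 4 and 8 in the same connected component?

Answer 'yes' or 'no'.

Answer: yes

Derivation:
Initial components: {0,1,2,3,4,5,6,7,8}
Removing edge (3,7): it was a bridge — component count 1 -> 2.
New components: {0,1,2,4,5,6,7,8} {3}
Are 4 and 8 in the same component? yes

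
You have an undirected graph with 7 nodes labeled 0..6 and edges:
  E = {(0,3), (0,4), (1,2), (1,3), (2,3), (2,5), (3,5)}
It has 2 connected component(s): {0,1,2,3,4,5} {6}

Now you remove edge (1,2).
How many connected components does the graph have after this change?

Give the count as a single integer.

Answer: 2

Derivation:
Initial component count: 2
Remove (1,2): not a bridge. Count unchanged: 2.
  After removal, components: {0,1,2,3,4,5} {6}
New component count: 2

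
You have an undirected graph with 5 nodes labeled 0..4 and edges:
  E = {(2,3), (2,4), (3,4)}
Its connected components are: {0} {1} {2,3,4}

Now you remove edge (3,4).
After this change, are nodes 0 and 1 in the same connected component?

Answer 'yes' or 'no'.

Initial components: {0} {1} {2,3,4}
Removing edge (3,4): not a bridge — component count unchanged at 3.
New components: {0} {1} {2,3,4}
Are 0 and 1 in the same component? no

Answer: no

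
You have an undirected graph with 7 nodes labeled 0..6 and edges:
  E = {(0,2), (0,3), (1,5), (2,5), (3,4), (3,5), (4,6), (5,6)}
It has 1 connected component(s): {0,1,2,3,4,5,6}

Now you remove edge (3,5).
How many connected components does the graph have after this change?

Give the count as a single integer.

Answer: 1

Derivation:
Initial component count: 1
Remove (3,5): not a bridge. Count unchanged: 1.
  After removal, components: {0,1,2,3,4,5,6}
New component count: 1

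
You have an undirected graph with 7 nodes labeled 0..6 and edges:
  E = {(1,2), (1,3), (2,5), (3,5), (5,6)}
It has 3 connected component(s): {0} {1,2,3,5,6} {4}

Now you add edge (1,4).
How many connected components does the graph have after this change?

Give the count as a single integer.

Answer: 2

Derivation:
Initial component count: 3
Add (1,4): merges two components. Count decreases: 3 -> 2.
New component count: 2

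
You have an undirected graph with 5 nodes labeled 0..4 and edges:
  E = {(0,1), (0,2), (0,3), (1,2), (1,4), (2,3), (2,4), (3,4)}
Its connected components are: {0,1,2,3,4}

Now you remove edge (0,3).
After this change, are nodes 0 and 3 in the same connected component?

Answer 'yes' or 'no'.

Answer: yes

Derivation:
Initial components: {0,1,2,3,4}
Removing edge (0,3): not a bridge — component count unchanged at 1.
New components: {0,1,2,3,4}
Are 0 and 3 in the same component? yes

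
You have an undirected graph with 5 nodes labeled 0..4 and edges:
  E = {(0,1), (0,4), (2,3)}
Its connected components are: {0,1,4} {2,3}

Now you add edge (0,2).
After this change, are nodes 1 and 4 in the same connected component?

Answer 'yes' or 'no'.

Answer: yes

Derivation:
Initial components: {0,1,4} {2,3}
Adding edge (0,2): merges {0,1,4} and {2,3}.
New components: {0,1,2,3,4}
Are 1 and 4 in the same component? yes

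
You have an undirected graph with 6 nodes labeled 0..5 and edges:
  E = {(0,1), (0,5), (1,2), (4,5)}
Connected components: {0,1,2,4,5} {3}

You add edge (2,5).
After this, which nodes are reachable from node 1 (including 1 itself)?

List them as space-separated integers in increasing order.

Before: nodes reachable from 1: {0,1,2,4,5}
Adding (2,5): both endpoints already in same component. Reachability from 1 unchanged.
After: nodes reachable from 1: {0,1,2,4,5}

Answer: 0 1 2 4 5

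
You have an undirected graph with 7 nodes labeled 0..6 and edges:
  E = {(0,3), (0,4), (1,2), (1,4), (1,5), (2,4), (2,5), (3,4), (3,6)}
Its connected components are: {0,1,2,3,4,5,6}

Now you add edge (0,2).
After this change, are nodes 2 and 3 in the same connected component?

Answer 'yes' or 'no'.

Answer: yes

Derivation:
Initial components: {0,1,2,3,4,5,6}
Adding edge (0,2): both already in same component {0,1,2,3,4,5,6}. No change.
New components: {0,1,2,3,4,5,6}
Are 2 and 3 in the same component? yes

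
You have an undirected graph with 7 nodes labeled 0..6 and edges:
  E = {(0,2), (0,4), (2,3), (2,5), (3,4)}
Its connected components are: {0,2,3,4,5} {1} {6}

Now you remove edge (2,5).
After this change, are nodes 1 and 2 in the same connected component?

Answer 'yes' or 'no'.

Answer: no

Derivation:
Initial components: {0,2,3,4,5} {1} {6}
Removing edge (2,5): it was a bridge — component count 3 -> 4.
New components: {0,2,3,4} {1} {5} {6}
Are 1 and 2 in the same component? no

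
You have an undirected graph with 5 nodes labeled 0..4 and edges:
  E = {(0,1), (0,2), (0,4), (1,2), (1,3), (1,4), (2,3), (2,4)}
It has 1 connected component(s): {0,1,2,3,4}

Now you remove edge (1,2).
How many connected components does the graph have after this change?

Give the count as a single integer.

Answer: 1

Derivation:
Initial component count: 1
Remove (1,2): not a bridge. Count unchanged: 1.
  After removal, components: {0,1,2,3,4}
New component count: 1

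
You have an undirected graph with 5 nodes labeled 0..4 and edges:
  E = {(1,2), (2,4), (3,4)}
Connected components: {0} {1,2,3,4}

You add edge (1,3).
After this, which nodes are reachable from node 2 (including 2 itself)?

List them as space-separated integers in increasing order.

Answer: 1 2 3 4

Derivation:
Before: nodes reachable from 2: {1,2,3,4}
Adding (1,3): both endpoints already in same component. Reachability from 2 unchanged.
After: nodes reachable from 2: {1,2,3,4}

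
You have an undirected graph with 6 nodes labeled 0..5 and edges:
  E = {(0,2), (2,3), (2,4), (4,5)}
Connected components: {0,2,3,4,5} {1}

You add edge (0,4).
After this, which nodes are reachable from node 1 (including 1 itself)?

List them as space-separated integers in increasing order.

Answer: 1

Derivation:
Before: nodes reachable from 1: {1}
Adding (0,4): both endpoints already in same component. Reachability from 1 unchanged.
After: nodes reachable from 1: {1}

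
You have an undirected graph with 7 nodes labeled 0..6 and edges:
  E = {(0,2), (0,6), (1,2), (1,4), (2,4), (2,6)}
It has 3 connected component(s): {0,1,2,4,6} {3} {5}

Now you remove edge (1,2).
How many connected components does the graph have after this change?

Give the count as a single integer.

Answer: 3

Derivation:
Initial component count: 3
Remove (1,2): not a bridge. Count unchanged: 3.
  After removal, components: {0,1,2,4,6} {3} {5}
New component count: 3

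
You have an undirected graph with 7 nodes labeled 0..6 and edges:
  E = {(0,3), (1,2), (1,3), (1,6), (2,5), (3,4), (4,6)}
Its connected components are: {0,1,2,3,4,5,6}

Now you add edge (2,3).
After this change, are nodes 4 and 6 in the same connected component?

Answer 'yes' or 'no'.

Answer: yes

Derivation:
Initial components: {0,1,2,3,4,5,6}
Adding edge (2,3): both already in same component {0,1,2,3,4,5,6}. No change.
New components: {0,1,2,3,4,5,6}
Are 4 and 6 in the same component? yes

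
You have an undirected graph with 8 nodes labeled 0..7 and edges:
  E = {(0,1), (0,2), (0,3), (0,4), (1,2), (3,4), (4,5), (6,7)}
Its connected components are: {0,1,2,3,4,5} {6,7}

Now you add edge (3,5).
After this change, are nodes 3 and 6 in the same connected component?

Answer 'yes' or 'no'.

Answer: no

Derivation:
Initial components: {0,1,2,3,4,5} {6,7}
Adding edge (3,5): both already in same component {0,1,2,3,4,5}. No change.
New components: {0,1,2,3,4,5} {6,7}
Are 3 and 6 in the same component? no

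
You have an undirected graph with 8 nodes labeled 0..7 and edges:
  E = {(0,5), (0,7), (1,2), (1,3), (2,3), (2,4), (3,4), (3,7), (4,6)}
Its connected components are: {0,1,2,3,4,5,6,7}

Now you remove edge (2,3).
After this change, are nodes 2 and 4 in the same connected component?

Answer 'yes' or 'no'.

Answer: yes

Derivation:
Initial components: {0,1,2,3,4,5,6,7}
Removing edge (2,3): not a bridge — component count unchanged at 1.
New components: {0,1,2,3,4,5,6,7}
Are 2 and 4 in the same component? yes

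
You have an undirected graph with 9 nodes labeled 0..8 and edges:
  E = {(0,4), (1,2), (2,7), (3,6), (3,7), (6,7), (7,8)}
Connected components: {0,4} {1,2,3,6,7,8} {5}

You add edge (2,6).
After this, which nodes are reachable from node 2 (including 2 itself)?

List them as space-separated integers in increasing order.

Before: nodes reachable from 2: {1,2,3,6,7,8}
Adding (2,6): both endpoints already in same component. Reachability from 2 unchanged.
After: nodes reachable from 2: {1,2,3,6,7,8}

Answer: 1 2 3 6 7 8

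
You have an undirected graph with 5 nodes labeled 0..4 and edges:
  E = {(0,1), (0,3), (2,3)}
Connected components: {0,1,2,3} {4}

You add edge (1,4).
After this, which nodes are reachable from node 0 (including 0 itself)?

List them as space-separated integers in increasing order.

Answer: 0 1 2 3 4

Derivation:
Before: nodes reachable from 0: {0,1,2,3}
Adding (1,4): merges 0's component with another. Reachability grows.
After: nodes reachable from 0: {0,1,2,3,4}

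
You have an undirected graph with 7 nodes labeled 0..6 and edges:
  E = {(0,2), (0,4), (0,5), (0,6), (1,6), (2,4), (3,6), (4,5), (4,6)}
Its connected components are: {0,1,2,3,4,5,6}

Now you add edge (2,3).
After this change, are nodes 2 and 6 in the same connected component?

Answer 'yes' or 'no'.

Answer: yes

Derivation:
Initial components: {0,1,2,3,4,5,6}
Adding edge (2,3): both already in same component {0,1,2,3,4,5,6}. No change.
New components: {0,1,2,3,4,5,6}
Are 2 and 6 in the same component? yes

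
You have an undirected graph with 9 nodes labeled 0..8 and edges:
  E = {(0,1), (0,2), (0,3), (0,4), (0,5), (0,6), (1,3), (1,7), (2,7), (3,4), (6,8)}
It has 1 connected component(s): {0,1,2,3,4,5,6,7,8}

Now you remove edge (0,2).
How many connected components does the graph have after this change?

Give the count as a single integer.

Answer: 1

Derivation:
Initial component count: 1
Remove (0,2): not a bridge. Count unchanged: 1.
  After removal, components: {0,1,2,3,4,5,6,7,8}
New component count: 1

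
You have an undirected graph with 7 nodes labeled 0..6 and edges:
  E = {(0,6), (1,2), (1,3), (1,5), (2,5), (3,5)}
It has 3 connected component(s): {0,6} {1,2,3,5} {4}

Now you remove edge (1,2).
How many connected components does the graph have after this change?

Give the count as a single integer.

Answer: 3

Derivation:
Initial component count: 3
Remove (1,2): not a bridge. Count unchanged: 3.
  After removal, components: {0,6} {1,2,3,5} {4}
New component count: 3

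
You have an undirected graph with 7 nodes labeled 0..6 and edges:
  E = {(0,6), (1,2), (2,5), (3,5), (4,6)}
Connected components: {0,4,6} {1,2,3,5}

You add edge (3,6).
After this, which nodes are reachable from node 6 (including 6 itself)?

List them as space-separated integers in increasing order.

Answer: 0 1 2 3 4 5 6

Derivation:
Before: nodes reachable from 6: {0,4,6}
Adding (3,6): merges 6's component with another. Reachability grows.
After: nodes reachable from 6: {0,1,2,3,4,5,6}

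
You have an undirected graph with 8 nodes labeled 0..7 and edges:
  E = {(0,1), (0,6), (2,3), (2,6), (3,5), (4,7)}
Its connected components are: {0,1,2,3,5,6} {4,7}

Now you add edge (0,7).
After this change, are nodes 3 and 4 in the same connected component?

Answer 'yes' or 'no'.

Answer: yes

Derivation:
Initial components: {0,1,2,3,5,6} {4,7}
Adding edge (0,7): merges {0,1,2,3,5,6} and {4,7}.
New components: {0,1,2,3,4,5,6,7}
Are 3 and 4 in the same component? yes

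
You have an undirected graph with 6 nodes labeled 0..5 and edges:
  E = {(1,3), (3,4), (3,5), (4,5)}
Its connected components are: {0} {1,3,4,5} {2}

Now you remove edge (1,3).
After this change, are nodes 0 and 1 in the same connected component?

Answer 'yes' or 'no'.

Answer: no

Derivation:
Initial components: {0} {1,3,4,5} {2}
Removing edge (1,3): it was a bridge — component count 3 -> 4.
New components: {0} {1} {2} {3,4,5}
Are 0 and 1 in the same component? no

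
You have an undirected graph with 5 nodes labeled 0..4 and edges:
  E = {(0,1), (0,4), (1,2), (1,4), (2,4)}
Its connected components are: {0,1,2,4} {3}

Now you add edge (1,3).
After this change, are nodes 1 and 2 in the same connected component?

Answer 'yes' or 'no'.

Answer: yes

Derivation:
Initial components: {0,1,2,4} {3}
Adding edge (1,3): merges {0,1,2,4} and {3}.
New components: {0,1,2,3,4}
Are 1 and 2 in the same component? yes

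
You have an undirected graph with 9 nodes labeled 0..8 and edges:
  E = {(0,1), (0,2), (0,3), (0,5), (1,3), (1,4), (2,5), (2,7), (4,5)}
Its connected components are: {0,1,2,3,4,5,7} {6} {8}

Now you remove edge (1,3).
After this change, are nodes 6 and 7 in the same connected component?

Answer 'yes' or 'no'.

Initial components: {0,1,2,3,4,5,7} {6} {8}
Removing edge (1,3): not a bridge — component count unchanged at 3.
New components: {0,1,2,3,4,5,7} {6} {8}
Are 6 and 7 in the same component? no

Answer: no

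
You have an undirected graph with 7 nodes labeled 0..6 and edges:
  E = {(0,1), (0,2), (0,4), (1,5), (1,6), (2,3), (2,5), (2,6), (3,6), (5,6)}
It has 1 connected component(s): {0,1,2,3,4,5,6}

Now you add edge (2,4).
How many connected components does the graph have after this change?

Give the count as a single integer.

Initial component count: 1
Add (2,4): endpoints already in same component. Count unchanged: 1.
New component count: 1

Answer: 1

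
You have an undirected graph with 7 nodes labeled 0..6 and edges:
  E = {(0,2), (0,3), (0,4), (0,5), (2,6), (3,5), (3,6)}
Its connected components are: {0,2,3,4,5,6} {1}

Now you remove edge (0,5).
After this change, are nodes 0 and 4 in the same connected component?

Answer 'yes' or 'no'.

Answer: yes

Derivation:
Initial components: {0,2,3,4,5,6} {1}
Removing edge (0,5): not a bridge — component count unchanged at 2.
New components: {0,2,3,4,5,6} {1}
Are 0 and 4 in the same component? yes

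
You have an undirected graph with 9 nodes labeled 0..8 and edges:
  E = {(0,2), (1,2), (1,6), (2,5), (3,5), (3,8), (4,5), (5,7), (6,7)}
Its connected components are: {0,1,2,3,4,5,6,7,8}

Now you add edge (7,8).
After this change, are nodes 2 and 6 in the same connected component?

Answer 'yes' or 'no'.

Answer: yes

Derivation:
Initial components: {0,1,2,3,4,5,6,7,8}
Adding edge (7,8): both already in same component {0,1,2,3,4,5,6,7,8}. No change.
New components: {0,1,2,3,4,5,6,7,8}
Are 2 and 6 in the same component? yes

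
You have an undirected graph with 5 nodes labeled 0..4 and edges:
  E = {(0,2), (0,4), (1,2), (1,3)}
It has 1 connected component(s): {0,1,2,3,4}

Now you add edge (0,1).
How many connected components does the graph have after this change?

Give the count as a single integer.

Answer: 1

Derivation:
Initial component count: 1
Add (0,1): endpoints already in same component. Count unchanged: 1.
New component count: 1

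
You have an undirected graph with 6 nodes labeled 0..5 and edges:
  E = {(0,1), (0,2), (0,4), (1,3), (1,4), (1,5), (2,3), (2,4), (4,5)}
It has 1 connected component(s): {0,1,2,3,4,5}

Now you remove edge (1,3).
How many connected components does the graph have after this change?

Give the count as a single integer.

Initial component count: 1
Remove (1,3): not a bridge. Count unchanged: 1.
  After removal, components: {0,1,2,3,4,5}
New component count: 1

Answer: 1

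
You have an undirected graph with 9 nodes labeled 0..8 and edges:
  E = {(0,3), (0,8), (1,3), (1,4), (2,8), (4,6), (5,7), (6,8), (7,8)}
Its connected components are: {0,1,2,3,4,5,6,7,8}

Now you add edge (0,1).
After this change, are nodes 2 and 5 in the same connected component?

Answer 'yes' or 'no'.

Answer: yes

Derivation:
Initial components: {0,1,2,3,4,5,6,7,8}
Adding edge (0,1): both already in same component {0,1,2,3,4,5,6,7,8}. No change.
New components: {0,1,2,3,4,5,6,7,8}
Are 2 and 5 in the same component? yes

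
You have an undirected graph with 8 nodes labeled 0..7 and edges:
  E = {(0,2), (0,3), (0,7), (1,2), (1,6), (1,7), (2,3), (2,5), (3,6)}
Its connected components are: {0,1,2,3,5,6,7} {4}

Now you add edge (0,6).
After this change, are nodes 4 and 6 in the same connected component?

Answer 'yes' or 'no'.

Initial components: {0,1,2,3,5,6,7} {4}
Adding edge (0,6): both already in same component {0,1,2,3,5,6,7}. No change.
New components: {0,1,2,3,5,6,7} {4}
Are 4 and 6 in the same component? no

Answer: no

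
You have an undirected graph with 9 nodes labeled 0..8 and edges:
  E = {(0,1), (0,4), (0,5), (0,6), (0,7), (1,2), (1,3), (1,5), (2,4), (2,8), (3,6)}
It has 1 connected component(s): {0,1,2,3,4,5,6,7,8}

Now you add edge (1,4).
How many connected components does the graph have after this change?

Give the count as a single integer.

Initial component count: 1
Add (1,4): endpoints already in same component. Count unchanged: 1.
New component count: 1

Answer: 1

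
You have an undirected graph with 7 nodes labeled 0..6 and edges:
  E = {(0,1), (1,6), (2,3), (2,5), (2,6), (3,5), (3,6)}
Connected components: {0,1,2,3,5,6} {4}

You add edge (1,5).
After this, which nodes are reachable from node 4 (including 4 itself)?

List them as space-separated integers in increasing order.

Answer: 4

Derivation:
Before: nodes reachable from 4: {4}
Adding (1,5): both endpoints already in same component. Reachability from 4 unchanged.
After: nodes reachable from 4: {4}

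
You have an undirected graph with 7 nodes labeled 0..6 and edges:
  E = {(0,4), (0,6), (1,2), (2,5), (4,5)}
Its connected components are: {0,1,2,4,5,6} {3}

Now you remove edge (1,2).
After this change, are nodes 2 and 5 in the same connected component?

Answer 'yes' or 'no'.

Initial components: {0,1,2,4,5,6} {3}
Removing edge (1,2): it was a bridge — component count 2 -> 3.
New components: {0,2,4,5,6} {1} {3}
Are 2 and 5 in the same component? yes

Answer: yes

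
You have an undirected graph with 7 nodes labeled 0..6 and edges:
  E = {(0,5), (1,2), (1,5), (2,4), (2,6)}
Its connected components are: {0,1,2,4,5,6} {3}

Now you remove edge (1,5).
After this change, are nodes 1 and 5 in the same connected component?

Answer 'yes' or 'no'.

Answer: no

Derivation:
Initial components: {0,1,2,4,5,6} {3}
Removing edge (1,5): it was a bridge — component count 2 -> 3.
New components: {0,5} {1,2,4,6} {3}
Are 1 and 5 in the same component? no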